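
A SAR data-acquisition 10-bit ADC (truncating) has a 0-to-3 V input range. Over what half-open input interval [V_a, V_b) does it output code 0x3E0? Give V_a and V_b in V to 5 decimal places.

LSB = 3/2^10 = 2.930 mV.
Code 0x3E0 = 992 decimal.
V_a = V_low + 992·LSB = 2.90625 V; V_b = V_low + 993·LSB = 2.90918 V.

[2.90625 V, 2.90918 V)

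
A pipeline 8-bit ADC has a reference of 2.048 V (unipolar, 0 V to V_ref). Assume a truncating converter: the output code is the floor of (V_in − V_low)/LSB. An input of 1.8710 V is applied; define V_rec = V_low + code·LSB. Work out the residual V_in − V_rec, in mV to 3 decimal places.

7.000 mV

LSB = 2.048/2^8 = 8.000 mV.
(V_in − V_low)/LSB = (1.8710 − 0)/0.008 = 233.8750 → code 233 (floor).
Code 233 maps back to 0 + 233×0.008 V = 1.864 V.
Error = 1.8710 − 1.864 = 0.007 V = 7.000 mV.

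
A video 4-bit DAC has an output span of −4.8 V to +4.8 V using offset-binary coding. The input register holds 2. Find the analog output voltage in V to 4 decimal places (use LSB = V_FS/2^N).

LSB = 9.6 V / 2^4 = 0.6000 V.
V_out = (−4.8) + 2 × 0.6 V = -3.6 V.

-3.6000 V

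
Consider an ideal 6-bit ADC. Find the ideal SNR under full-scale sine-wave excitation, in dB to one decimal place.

37.9 dB

SNR ≈ 6.02·N + 1.76 dB = 6.02·6 + 1.76 = 37.88 dB.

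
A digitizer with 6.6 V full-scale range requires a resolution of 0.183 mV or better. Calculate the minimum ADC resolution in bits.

16 bits

Number of steps required ≥ 6.6 V / 0.183 mV = 36065.57.
Need 2^N ≥ 36065.57; 2^15 = 32768, 2^16 = 65536.
Minimum N = 16.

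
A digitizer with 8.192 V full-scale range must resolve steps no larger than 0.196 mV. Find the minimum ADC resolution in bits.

Number of steps required ≥ 8.192 V / 0.196 mV = 41795.92.
Need 2^N ≥ 41795.92; 2^15 = 32768, 2^16 = 65536.
Minimum N = 16.

16 bits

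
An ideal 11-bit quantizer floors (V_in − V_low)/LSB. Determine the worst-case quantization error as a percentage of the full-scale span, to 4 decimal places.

Truncating → worst-case error = 1 LSB = V_FS/2^11, so 100/2048 = 0.0488281 % of full scale.

0.0488 %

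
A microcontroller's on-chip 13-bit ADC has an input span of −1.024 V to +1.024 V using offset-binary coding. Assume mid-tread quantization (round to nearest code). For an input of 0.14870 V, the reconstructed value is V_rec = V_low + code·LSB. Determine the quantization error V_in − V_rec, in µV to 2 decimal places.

-50.00 µV

Step size: 2.048 V ÷ 2^13 = 250.00 µV.
(0.14870 − (−1.024))/0.00025 = 4690.8000; round gives code 4691.
Reconstructed: 0.14875 V.
Difference: -5e-05 V → -50.00 µV.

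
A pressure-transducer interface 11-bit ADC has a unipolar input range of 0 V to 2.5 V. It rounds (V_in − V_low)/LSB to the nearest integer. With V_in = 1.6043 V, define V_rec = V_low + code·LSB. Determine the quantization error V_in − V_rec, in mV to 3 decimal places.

0.296 mV

Step size: 2.5 V ÷ 2^11 = 1.221 mV.
(V_in − V_low)/LSB = (1.6043 − 0)/0.0012207 = 1314.2426 → code 1314 (round).
Code 1314 maps back to 0 + 1314×0.0012207 V = 1.6040039 V.
Error = 1.6043 − 1.6040039 = 0.000296094 V = 0.296 mV.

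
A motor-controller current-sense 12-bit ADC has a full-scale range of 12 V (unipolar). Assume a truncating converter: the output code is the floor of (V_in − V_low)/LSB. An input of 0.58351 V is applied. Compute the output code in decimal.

code 199

With 4096 levels over 12 V, one step is 2.930 mV.
(V_in − V_low)/LSB = (0.58351 − 0) / 0.00292969 = 199.171.
Floor → code 199.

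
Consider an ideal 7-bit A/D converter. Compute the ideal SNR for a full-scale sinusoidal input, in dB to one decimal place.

43.9 dB

SNR ≈ 6.02·N + 1.76 dB = 6.02·7 + 1.76 = 43.90 dB.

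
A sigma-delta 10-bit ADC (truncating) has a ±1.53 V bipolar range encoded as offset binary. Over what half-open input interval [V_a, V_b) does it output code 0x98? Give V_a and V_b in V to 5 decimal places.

LSB = 3.06/2^10 = 2.988 mV.
Code 0x98 = 152 decimal.
V_a = V_low + 152·LSB = -1.07578 V; V_b = V_low + 153·LSB = -1.07279 V.

[-1.07578 V, -1.07279 V)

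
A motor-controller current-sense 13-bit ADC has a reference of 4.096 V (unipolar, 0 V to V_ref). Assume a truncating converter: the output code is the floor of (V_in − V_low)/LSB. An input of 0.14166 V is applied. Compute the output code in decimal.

LSB = 4.096 V / 8192 = 0.500 mV.
Input sits at 283.320 steps above V_low.
⌊·⌋(283.320) = 283.

code 283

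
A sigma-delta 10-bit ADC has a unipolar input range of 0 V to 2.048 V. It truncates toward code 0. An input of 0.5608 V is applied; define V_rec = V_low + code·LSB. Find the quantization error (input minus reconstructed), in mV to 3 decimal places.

0.800 mV

One LSB is 2.048 V / 1024 = 2.000 mV.
(0.5608 − 0)/0.002 = 280.4000; ⌊·⌋ gives code 280.
Reconstructed: 0.56 V.
V_in − V_rec = 0.0008 V = 0.800 mV.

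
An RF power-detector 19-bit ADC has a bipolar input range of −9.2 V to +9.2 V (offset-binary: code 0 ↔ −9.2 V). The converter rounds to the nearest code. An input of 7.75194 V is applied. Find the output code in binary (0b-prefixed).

LSB = 18.4 V / 524288 = 35.10 µV.
(V_in − V_low)/LSB = (7.75194 − (−9.2)) / 3.50952e-05 = 483027.104.
Round → code 483027.
In binary (0b-prefixed): 0b1110101111011010011.

code 0b1110101111011010011 (decimal 483027)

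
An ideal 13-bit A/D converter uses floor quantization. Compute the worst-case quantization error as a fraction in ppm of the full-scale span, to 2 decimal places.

Truncating → worst-case error = 1 LSB = V_FS/2^13, so 1e+06/8192 = 122.07 ppm of full scale.

122.07 ppm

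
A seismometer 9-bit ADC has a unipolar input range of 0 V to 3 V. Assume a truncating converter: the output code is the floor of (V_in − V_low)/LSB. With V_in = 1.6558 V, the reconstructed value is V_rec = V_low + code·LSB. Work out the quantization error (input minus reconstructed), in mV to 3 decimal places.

3.456 mV

One LSB is 3 V / 512 = 5.859 mV.
(V_in − V_low)/LSB = (1.6558 − 0)/0.00585938 = 282.5899 → code 282 (floor).
Reconstructed: 1.6523438 V.
Error = 1.6558 − 1.6523438 = 0.00345625 V = 3.456 mV.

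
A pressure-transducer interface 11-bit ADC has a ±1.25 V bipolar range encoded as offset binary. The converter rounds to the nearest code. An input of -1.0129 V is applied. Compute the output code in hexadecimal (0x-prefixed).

code 0xC2 (decimal 194)

With 2048 levels over 2.5 V, one step is 1.221 mV.
(-1.0129 − (−1.25)) / 0.0012207 = 194.232 LSBs.
round(194.232) = 194.
In hexadecimal (0x-prefixed): 0xC2.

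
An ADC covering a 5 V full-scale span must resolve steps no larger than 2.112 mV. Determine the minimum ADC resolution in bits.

Number of steps required ≥ 5 V / 2.112 mV = 2367.42.
Need 2^N ≥ 2367.42; 2^11 = 2048, 2^12 = 4096.
Minimum N = 12.

12 bits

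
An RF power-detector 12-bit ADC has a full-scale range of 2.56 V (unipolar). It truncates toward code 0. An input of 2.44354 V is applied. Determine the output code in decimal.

code 3909

With 4096 levels over 2.56 V, one step is 0.625 mV.
Input sits at 3909.664 steps above V_low.
So the output code is 3909.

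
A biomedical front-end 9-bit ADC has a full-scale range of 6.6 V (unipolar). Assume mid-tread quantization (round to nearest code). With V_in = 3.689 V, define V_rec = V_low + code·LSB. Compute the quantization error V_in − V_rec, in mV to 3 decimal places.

2.281 mV

LSB = 6.6/2^9 = 12.891 mV.
(V_in − V_low)/LSB = (3.689 − 0)/0.0128906 = 286.1770 → code 286 (round).
Reconstructed: 3.6867187 V.
Difference: 0.00228125 V → 2.281 mV.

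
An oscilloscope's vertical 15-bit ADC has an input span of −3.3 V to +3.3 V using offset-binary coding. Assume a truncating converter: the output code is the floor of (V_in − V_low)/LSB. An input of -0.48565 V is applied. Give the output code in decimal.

code 13972

LSB = 6.6 V / 32768 = 201.42 µV.
(V_in − V_low)/LSB = (-0.48565 − (−3.3)) / 0.000201416 = 13972.821.
So the output code is 13972.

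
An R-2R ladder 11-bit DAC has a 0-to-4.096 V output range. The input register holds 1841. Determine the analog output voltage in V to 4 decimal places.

3.6820 V

LSB = 4.096 V / 2^11 = 2.000 mV.
V_out = 0 + 1841 × 0.002 V = 3.682 V.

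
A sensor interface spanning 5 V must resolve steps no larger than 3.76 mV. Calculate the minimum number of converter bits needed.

Number of steps required ≥ 5 V / 3.76 mV = 1329.79.
Need 2^N ≥ 1329.79; 2^10 = 1024, 2^11 = 2048.
Minimum N = 11.

11 bits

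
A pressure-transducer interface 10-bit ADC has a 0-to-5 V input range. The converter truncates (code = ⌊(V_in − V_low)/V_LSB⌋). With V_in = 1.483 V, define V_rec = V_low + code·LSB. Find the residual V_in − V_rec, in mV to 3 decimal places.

3.508 mV

One LSB is 5 V / 1024 = 4.883 mV.
(1.483 − 0)/0.00488281 = 303.7184; ⌊·⌋ gives code 303.
Reconstructed: 1.4794922 V.
Error = 1.483 − 1.4794922 = 0.00350781 V = 3.508 mV.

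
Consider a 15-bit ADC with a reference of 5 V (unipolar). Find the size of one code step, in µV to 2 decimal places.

Full-scale span = 5 V.
LSB = 5 / 2^15 = 5 / 32768 = 0.000152588 V = 152.59 µV.

152.59 µV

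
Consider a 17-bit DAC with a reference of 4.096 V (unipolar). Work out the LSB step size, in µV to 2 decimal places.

31.25 µV

Full-scale span = 4.096 V.
LSB = 4.096 / 2^17 = 4.096 / 131072 = 3.125e-05 V = 31.25 µV.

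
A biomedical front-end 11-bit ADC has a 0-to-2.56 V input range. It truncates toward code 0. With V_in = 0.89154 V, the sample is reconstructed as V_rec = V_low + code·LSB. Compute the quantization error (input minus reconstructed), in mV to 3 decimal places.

LSB = 2.56/2^11 = 1.250 mV.
Scaled input = 713.2320 LSBs, so code = 713.
V_rec = 0 + 713·0.00125 = 0.89125 V.
Error = 0.89154 − 0.89125 = 0.00029 V = 0.290 mV.

0.290 mV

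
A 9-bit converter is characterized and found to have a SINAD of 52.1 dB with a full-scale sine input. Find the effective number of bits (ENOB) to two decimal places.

ENOB = (SINAD − 1.76) / 6.02 = (52.1 − 1.76)/6.02 = 8.362.

8.36 bits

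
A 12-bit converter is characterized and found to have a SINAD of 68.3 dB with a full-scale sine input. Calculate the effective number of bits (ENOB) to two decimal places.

ENOB = (SINAD − 1.76) / 6.02 = (68.3 − 1.76)/6.02 = 11.053.

11.05 bits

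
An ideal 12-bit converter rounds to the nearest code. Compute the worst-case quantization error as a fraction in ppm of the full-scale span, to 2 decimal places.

122.07 ppm

Rounding → worst-case error = ½ LSB = V_FS/2^13, so 1e+06/8192 = 122.07 ppm of full scale.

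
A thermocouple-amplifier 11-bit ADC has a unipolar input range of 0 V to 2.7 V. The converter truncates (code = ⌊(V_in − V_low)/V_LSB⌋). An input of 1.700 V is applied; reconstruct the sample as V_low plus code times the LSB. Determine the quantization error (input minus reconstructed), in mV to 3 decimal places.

Step size: 2.7 V ÷ 2^11 = 1.318 mV.
(1.700 − 0)/0.00131836 = 1289.4815; ⌊·⌋ gives code 1289.
V_rec = 0 + 1289·0.00131836 = 1.6993652 V.
Error = 1.700 − 1.6993652 = 0.000634766 V = 0.635 mV.

0.635 mV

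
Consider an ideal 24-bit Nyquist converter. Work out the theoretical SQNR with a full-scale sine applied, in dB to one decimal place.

SNR ≈ 6.02·N + 1.76 dB = 6.02·24 + 1.76 = 146.24 dB.

146.2 dB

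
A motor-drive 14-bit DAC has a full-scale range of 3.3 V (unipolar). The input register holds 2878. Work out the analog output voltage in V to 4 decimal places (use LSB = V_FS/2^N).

0.5797 V

LSB = 3.3 V / 2^14 = 201.42 µV.
V_out = 0 + 2878 × 0.000201416 V = 0.579675 V.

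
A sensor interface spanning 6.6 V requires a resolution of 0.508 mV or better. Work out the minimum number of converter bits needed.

Number of steps required ≥ 6.6 V / 0.508 mV = 12992.13.
Need 2^N ≥ 12992.13; 2^13 = 8192, 2^14 = 16384.
Minimum N = 14.

14 bits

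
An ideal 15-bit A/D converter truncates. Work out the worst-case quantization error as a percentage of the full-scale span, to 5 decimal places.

0.00305 %

Truncating → worst-case error = 1 LSB = V_FS/2^15, so 100/32768 = 0.00305176 % of full scale.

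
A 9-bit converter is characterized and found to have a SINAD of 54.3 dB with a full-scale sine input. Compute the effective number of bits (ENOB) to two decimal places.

8.73 bits

ENOB = (SINAD − 1.76) / 6.02 = (54.3 − 1.76)/6.02 = 8.728.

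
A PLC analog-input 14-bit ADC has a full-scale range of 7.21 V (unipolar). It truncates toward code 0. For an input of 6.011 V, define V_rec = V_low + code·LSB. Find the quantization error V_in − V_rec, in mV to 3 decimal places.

LSB = 7.21/2^14 = 440.06 µV.
(V_in − V_low)/LSB = (6.011 − 0)/0.000440063 = 13659.3931 → code 13659 (floor).
Reconstructed: 6.010827 V.
V_in − V_rec = 0.000172974 V = 0.173 mV.

0.173 mV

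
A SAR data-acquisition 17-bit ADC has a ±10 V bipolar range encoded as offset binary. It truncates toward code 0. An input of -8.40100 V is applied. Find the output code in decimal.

code 10479

Full-scale span = 20 V; LSB = 20/2^17 = 152.59 µV.
(V_in − V_low)/LSB = (-8.40100 − (−10)) / 0.000152588 = 10479.206.
⌊·⌋(10479.206) = 10479.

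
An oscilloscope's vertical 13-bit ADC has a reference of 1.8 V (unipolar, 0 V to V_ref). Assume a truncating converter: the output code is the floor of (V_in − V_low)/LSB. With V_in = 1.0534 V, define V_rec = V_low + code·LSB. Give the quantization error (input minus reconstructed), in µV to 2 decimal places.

One LSB is 1.8 V / 8192 = 219.73 µV.
(1.0534 − 0)/0.000219727 = 4794.1404; ⌊·⌋ gives code 4794.
Code 4794 maps back to 0 + 4794×0.000219727 V = 1.0533691 V.
Difference: 3.08594e-05 V → 30.86 µV.

30.86 µV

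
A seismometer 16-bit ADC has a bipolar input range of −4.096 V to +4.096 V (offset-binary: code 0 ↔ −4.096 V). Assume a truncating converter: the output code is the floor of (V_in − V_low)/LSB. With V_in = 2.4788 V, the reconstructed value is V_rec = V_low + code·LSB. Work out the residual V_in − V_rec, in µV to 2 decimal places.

Step size: 8.192 V ÷ 2^16 = 125.00 µV.
(V_in − V_low)/LSB = (2.4788 − (−4.096))/0.000125 = 52598.4000 → code 52598 (floor).
Reconstructed: 2.47875 V.
Difference: 5e-05 V → 50.00 µV.

50.00 µV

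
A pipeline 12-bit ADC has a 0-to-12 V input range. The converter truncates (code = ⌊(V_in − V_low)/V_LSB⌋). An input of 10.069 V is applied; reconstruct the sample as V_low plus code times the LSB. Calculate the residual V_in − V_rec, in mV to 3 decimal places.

One LSB is 12 V / 4096 = 2.930 mV.
Scaled input = 3436.8853 LSBs, so code = 3436.
Code 3436 maps back to 0 + 3436×0.00292969 V = 10.066406 V.
Difference: 0.00259375 V → 2.594 mV.

2.594 mV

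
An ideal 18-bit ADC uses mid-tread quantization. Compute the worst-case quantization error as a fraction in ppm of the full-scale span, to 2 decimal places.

1.91 ppm

Rounding → worst-case error = ½ LSB = V_FS/2^19, so 1e+06/524288 = 1.90735 ppm of full scale.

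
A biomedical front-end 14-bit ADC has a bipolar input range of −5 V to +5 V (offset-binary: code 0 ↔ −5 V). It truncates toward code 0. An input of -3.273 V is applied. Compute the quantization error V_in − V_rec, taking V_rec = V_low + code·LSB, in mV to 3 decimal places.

One LSB is 10 V / 16384 = 0.610 mV.
(-3.273 − (−5))/0.000610352 = 2829.5168; ⌊·⌋ gives code 2829.
V_rec = (−5) + 2829·0.000610352 = -3.2733154 V.
V_in − V_rec = 0.00031543 V = 0.315 mV.

0.315 mV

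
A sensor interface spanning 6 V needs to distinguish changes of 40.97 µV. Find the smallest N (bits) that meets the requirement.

Number of steps required ≥ 6 V / 40.97 µV = 146448.62.
Need 2^N ≥ 146448.62; 2^17 = 131072, 2^18 = 262144.
Minimum N = 18.

18 bits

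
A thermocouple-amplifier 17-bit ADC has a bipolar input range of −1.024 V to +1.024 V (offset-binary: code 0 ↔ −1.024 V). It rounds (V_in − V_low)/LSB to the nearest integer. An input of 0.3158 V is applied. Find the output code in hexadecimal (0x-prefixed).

Full-scale span = 2.048 V; LSB = 2.048/2^17 = 15.62 µV.
(0.3158 − (−1.024)) / 1.5625e-05 = 85747.200 LSBs.
round(85747.200) = 85747.
In hexadecimal (0x-prefixed): 0x14EF3.

code 0x14EF3 (decimal 85747)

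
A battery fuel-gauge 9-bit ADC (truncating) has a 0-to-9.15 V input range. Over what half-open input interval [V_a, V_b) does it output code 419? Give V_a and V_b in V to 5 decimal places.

LSB = 9.15/2^9 = 17.871 mV.
V_a = V_low + 419·LSB = 7.48799 V; V_b = V_low + 420·LSB = 7.50586 V.

[7.48799 V, 7.50586 V)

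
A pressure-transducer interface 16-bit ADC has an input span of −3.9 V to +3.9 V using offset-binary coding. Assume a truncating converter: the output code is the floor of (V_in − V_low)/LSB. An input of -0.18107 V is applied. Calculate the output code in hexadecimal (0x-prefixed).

code 0x7A0E (decimal 31246)

Full-scale span = 7.8 V; LSB = 7.8/2^16 = 119.02 µV.
Input sits at 31246.641 steps above V_low.
⌊·⌋(31246.641) = 31246.
In hexadecimal (0x-prefixed): 0x7A0E.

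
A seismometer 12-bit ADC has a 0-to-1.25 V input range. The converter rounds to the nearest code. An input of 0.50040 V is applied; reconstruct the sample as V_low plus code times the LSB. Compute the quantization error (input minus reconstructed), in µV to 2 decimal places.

LSB = 1.25/2^12 = 305.18 µV.
(0.50040 − 0)/0.000305176 = 1639.7107; round gives code 1640.
Reconstructed: 0.50048828 V.
Error = 0.50040 − 0.50048828 = -8.82812e-05 V = -88.28 µV.

-88.28 µV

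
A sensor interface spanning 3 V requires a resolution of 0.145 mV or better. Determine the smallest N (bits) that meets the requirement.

Number of steps required ≥ 3 V / 0.145 mV = 20689.66.
Need 2^N ≥ 20689.66; 2^14 = 16384, 2^15 = 32768.
Minimum N = 15.

15 bits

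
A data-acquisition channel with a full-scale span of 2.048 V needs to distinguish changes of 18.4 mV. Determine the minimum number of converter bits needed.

7 bits

Number of steps required ≥ 2.048 V / 18.4 mV = 111.30.
Need 2^N ≥ 111.30; 2^6 = 64, 2^7 = 128.
Minimum N = 7.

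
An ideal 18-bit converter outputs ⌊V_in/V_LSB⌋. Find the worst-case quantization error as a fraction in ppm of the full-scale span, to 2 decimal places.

3.81 ppm

Truncating → worst-case error = 1 LSB = V_FS/2^18, so 1e+06/262144 = 3.8147 ppm of full scale.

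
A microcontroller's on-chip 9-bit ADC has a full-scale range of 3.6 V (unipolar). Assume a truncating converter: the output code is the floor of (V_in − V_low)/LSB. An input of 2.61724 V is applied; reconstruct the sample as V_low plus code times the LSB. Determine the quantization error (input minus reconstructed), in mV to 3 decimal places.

Step size: 3.6 V ÷ 2^9 = 7.031 mV.
(V_in − V_low)/LSB = (2.61724 − 0)/0.00703125 = 372.2297 → code 372 (floor).
V_rec = 0 + 372·0.00703125 = 2.615625 V.
Difference: 0.001615 V → 1.615 mV.

1.615 mV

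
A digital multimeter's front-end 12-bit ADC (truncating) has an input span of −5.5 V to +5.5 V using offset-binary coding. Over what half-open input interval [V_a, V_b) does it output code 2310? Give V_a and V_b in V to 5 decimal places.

[0.70361 V, 0.70630 V)

LSB = 11/2^12 = 2.686 mV.
V_a = V_low + 2310·LSB = 0.703613 V; V_b = V_low + 2311·LSB = 0.706299 V.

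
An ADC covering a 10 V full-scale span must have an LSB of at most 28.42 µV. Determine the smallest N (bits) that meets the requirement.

19 bits

Number of steps required ≥ 10 V / 28.42 µV = 351864.88.
Need 2^N ≥ 351864.88; 2^18 = 262144, 2^19 = 524288.
Minimum N = 19.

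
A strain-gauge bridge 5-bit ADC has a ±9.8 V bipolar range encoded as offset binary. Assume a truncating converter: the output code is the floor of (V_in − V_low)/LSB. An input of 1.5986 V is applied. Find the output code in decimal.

With 32 levels over 19.6 V, one step is 0.6125 V.
(V_in − V_low)/LSB = (1.5986 − (−9.8)) / 0.6125 = 18.610.
Floor → code 18.

code 18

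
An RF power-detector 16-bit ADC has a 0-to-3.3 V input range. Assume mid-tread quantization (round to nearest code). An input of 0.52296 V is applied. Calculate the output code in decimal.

code 10386

Full-scale span = 3.3 V; LSB = 3.3/2^16 = 50.35 µV.
(V_in − V_low)/LSB = (0.52296 − 0) / 5.0354e-05 = 10385.669.
round(10385.669) = 10386.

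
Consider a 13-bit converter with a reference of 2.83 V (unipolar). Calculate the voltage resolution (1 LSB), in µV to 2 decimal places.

345.46 µV

Full-scale span = 2.83 V.
LSB = 2.83 / 2^13 = 2.83 / 8192 = 0.000345459 V = 345.46 µV.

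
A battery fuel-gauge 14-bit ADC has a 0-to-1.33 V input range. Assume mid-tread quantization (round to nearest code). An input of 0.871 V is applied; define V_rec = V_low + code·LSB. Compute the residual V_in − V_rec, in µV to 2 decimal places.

LSB = 1.33/2^14 = 81.18 µV.
Scaled input = 10729.6722 LSBs, so code = 10730.
Code 10730 maps back to 0 + 10730×8.11768e-05 V = 0.87102661 V.
Error = 0.871 − 0.87102661 = -2.66113e-05 V = -26.61 µV.

-26.61 µV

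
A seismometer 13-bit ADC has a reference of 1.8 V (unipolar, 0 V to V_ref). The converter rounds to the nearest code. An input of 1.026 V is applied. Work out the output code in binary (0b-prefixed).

code 0b1001000111101 (decimal 4669)

LSB = 1.8 V / 8192 = 219.73 µV.
Input sits at 4669.440 steps above V_low.
Round → code 4669.
In binary (0b-prefixed): 0b1001000111101.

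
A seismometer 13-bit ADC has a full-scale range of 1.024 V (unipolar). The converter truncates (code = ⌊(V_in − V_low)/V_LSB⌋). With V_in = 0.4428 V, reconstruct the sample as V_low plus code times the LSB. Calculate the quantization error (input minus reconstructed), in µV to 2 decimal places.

50.00 µV

One LSB is 1.024 V / 8192 = 125.00 µV.
(V_in − V_low)/LSB = (0.4428 − 0)/0.000125 = 3542.4000 → code 3542 (floor).
V_rec = 0 + 3542·0.000125 = 0.44275 V.
Difference: 5e-05 V → 50.00 µV.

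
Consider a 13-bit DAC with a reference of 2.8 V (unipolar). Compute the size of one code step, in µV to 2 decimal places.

Full-scale span = 2.8 V.
LSB = 2.8 / 2^13 = 2.8 / 8192 = 0.000341797 V = 341.80 µV.

341.80 µV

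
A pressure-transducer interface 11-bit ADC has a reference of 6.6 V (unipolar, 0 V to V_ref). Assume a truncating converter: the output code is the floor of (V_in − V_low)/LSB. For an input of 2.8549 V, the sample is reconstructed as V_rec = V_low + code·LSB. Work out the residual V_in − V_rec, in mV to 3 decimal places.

2.849 mV

LSB = 6.6/2^11 = 3.223 mV.
Scaled input = 885.8841 LSBs, so code = 885.
Code 885 maps back to 0 + 885×0.00322266 V = 2.8520508 V.
V_in − V_rec = 0.00284922 V = 2.849 mV.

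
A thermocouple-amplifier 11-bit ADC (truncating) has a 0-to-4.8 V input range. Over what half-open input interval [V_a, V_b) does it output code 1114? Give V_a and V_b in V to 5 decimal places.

LSB = 4.8/2^11 = 2.344 mV.
V_a = V_low + 1114·LSB = 2.61094 V; V_b = V_low + 1115·LSB = 2.61328 V.

[2.61094 V, 2.61328 V)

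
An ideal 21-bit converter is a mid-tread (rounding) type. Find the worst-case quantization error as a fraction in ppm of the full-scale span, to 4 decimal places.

0.2384 ppm

Rounding → worst-case error = ½ LSB = V_FS/2^22, so 1e+06/4194304 = 0.238419 ppm of full scale.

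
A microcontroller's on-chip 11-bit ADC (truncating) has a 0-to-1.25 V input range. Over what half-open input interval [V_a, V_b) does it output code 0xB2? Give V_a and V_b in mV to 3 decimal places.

[108.643 mV, 109.253 mV)

LSB = 1.25/2^11 = 0.610 mV.
Code 0xB2 = 178 decimal.
V_a = V_low + 178·LSB = 0.108643 V; V_b = V_low + 179·LSB = 0.109253 V.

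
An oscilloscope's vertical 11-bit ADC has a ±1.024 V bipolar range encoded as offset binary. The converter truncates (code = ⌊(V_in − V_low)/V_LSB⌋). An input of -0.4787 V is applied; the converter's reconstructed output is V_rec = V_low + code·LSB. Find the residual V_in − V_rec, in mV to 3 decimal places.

0.300 mV

One LSB is 2.048 V / 2048 = 1.000 mV.
(-0.4787 − (−1.024))/0.001 = 545.3000; ⌊·⌋ gives code 545.
Reconstructed: -0.479 V.
Error = -0.4787 − (−0.479) = 0.0003 V = 0.300 mV.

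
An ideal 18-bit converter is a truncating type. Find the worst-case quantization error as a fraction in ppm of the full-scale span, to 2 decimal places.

Truncating → worst-case error = 1 LSB = V_FS/2^18, so 1e+06/262144 = 3.8147 ppm of full scale.

3.81 ppm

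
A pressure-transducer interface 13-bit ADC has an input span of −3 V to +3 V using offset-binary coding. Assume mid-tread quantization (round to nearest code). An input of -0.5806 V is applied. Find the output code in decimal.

LSB = 6 V / 8192 = 0.732 mV.
(-0.5806 − (−3)) / 0.000732422 = 3303.287 LSBs.
round(3303.287) = 3303.

code 3303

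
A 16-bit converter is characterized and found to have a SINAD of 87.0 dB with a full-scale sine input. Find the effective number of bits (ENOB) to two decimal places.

14.16 bits

ENOB = (SINAD − 1.76) / 6.02 = (87.0 − 1.76)/6.02 = 14.159.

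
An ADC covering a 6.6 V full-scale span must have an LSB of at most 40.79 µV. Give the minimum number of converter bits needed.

18 bits

Number of steps required ≥ 6.6 V / 40.79 µV = 161804.36.
Need 2^N ≥ 161804.36; 2^17 = 131072, 2^18 = 262144.
Minimum N = 18.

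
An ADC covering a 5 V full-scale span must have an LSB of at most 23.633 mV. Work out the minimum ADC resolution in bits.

Number of steps required ≥ 5 V / 23.633 mV = 211.57.
Need 2^N ≥ 211.57; 2^7 = 128, 2^8 = 256.
Minimum N = 8.

8 bits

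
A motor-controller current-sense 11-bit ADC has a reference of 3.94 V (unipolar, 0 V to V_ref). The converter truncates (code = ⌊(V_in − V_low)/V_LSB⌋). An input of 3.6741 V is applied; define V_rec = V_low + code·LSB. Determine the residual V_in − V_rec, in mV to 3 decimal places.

LSB = 3.94/2^11 = 1.924 mV.
(V_in − V_low)/LSB = (3.6741 − 0)/0.00192383 = 1909.7860 → code 1909 (floor).
V_rec = 0 + 1909·0.00192383 = 3.6725879 V.
V_in − V_rec = 0.00151211 V = 1.512 mV.

1.512 mV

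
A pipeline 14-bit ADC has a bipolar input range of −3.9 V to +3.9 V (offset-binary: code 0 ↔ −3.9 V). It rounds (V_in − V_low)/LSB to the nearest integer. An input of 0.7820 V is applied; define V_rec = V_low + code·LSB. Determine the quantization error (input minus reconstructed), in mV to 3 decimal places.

-0.190 mV

Step size: 7.8 V ÷ 2^14 = 476.07 µV.
(V_in − V_low)/LSB = (0.7820 − (−3.9))/0.000476074 = 9834.6010 → code 9835 (round).
Code 9835 maps back to (−3.9) + 9835×0.000476074 V = 0.78218994 V.
V_in − V_rec = -0.000189941 V = -0.190 mV.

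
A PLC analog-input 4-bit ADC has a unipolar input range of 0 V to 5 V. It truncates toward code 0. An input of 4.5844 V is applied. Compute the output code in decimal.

With 16 levels over 5 V, one step is 312.500 mV.
(V_in − V_low)/LSB = (4.5844 − 0) / 0.3125 = 14.670.
Floor → code 14.

code 14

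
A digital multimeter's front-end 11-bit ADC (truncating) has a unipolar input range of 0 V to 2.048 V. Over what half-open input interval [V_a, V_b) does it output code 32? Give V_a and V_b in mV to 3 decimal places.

LSB = 2.048/2^11 = 1.000 mV.
V_a = V_low + 32·LSB = 0.032 V; V_b = V_low + 33·LSB = 0.033 V.

[32.000 mV, 33.000 mV)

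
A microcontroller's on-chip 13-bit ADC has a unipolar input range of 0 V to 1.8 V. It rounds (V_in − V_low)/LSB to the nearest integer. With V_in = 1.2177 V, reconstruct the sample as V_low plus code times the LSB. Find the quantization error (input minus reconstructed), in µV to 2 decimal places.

-24.61 µV

One LSB is 1.8 V / 8192 = 219.73 µV.
(1.2177 − 0)/0.000219727 = 5541.8880; round gives code 5542.
Code 5542 maps back to 0 + 5542×0.000219727 V = 1.2177246 V.
V_in − V_rec = -2.46094e-05 V = -24.61 µV.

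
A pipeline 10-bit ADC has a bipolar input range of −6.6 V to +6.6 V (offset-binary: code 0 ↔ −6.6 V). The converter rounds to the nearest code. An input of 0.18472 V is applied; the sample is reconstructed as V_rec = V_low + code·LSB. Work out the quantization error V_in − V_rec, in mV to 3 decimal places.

4.251 mV

One LSB is 13.2 V / 1024 = 12.891 mV.
(0.18472 − (−6.6))/0.0128906 = 526.3298; round gives code 526.
Code 526 maps back to (−6.6) + 526×0.0128906 V = 0.18046875 V.
Error = 0.18472 − 0.18046875 = 0.00425125 V = 4.251 mV.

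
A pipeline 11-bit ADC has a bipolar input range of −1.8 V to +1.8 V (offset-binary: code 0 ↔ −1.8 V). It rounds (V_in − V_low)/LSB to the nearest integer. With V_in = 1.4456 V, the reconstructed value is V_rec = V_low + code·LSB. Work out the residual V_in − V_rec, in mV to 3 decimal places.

Step size: 3.6 V ÷ 2^11 = 1.758 mV.
Scaled input = 1846.3858 LSBs, so code = 1846.
Code 1846 maps back to (−1.8) + 1846×0.00175781 V = 1.4449219 V.
Difference: 0.000678125 V → 0.678 mV.

0.678 mV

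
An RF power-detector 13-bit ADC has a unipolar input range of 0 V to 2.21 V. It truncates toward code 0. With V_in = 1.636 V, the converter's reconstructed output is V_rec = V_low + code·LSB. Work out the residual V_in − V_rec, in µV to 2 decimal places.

82.03 µV

Step size: 2.21 V ÷ 2^13 = 269.78 µV.
(1.636 − 0)/0.000269775 = 6064.3041; ⌊·⌋ gives code 6064.
Reconstructed: 1.635918 V.
V_in − V_rec = 8.20313e-05 V = 82.03 µV.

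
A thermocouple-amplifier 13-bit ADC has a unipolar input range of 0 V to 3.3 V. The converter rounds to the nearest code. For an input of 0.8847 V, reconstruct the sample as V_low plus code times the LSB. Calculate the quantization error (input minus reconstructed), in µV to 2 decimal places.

Step size: 3.3 V ÷ 2^13 = 402.83 µV.
(V_in − V_low)/LSB = (0.8847 − 0)/0.000402832 = 2196.2007 → code 2196 (round).
V_rec = 0 + 2196·0.000402832 = 0.88461914 V.
Difference: 8.08594e-05 V → 80.86 µV.

80.86 µV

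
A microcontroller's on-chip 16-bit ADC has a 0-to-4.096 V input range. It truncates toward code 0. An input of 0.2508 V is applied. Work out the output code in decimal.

code 4012

Full-scale span = 4.096 V; LSB = 4.096/2^16 = 62.50 µV.
(V_in − V_low)/LSB = (0.2508 − 0) / 6.25e-05 = 4012.800.
⌊·⌋(4012.800) = 4012.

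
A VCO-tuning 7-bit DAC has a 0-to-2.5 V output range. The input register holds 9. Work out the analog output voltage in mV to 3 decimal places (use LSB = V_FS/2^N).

LSB = 2.5 V / 2^7 = 19.531 mV.
V_out = 0 + 9 × 0.0195312 V = 0.175781 V.
= 175.781 mV.

175.781 mV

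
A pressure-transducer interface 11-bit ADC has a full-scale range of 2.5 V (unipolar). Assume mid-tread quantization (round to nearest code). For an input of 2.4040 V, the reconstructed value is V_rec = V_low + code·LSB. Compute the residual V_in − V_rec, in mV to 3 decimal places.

LSB = 2.5/2^11 = 1.221 mV.
(V_in − V_low)/LSB = (2.4040 − 0)/0.0012207 = 1969.3568 → code 1969 (round).
Reconstructed: 2.4035645 V.
Error = 2.4040 − 2.4035645 = 0.000435547 V = 0.436 mV.

0.436 mV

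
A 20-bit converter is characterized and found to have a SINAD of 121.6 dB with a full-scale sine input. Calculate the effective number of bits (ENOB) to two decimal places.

ENOB = (SINAD − 1.76) / 6.02 = (121.6 − 1.76)/6.02 = 19.907.

19.91 bits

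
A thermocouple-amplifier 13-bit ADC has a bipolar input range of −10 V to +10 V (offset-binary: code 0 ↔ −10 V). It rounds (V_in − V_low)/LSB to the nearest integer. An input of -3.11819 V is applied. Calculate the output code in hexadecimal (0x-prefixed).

code 0xB03 (decimal 2819)

Full-scale span = 20 V; LSB = 20/2^13 = 2.441 mV.
(V_in − V_low)/LSB = (-3.11819 − (−10)) / 0.00244141 = 2818.789.
Round → code 2819.
In hexadecimal (0x-prefixed): 0xB03.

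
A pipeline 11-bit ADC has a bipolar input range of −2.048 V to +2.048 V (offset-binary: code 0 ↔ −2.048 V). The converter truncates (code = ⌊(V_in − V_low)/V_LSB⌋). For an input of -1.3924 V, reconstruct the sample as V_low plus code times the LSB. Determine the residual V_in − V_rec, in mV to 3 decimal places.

1.600 mV

LSB = 4.096/2^11 = 2.000 mV.
Scaled input = 327.8000 LSBs, so code = 327.
Reconstructed: -1.394 V.
Difference: 0.0016 V → 1.600 mV.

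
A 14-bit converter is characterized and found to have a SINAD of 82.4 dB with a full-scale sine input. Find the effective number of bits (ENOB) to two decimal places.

ENOB = (SINAD − 1.76) / 6.02 = (82.4 − 1.76)/6.02 = 13.395.

13.40 bits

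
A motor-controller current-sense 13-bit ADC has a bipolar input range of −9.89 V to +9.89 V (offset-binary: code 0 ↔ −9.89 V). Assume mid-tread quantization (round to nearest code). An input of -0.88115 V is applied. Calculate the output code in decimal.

LSB = 19.78 V / 8192 = 2.415 mV.
(-0.88115 − (−9.89)) / 0.00241455 = 3731.067 LSBs.
Round → code 3731.

code 3731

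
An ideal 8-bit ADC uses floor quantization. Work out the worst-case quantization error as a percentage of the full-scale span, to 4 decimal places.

0.3906 %

Truncating → worst-case error = 1 LSB = V_FS/2^8, so 100/256 = 0.390625 % of full scale.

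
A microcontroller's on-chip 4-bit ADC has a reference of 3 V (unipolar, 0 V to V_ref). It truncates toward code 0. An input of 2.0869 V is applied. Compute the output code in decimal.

code 11

Full-scale span = 3 V; LSB = 3/2^4 = 187.500 mV.
(2.0869 − 0) / 0.1875 = 11.130 LSBs.
Floor → code 11.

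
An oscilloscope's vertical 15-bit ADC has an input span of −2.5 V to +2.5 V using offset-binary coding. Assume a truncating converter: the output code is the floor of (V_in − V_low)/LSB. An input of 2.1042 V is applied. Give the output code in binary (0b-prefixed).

code 0b111010111011110 (decimal 30174)

LSB = 5 V / 32768 = 152.59 µV.
(2.1042 − (−2.5)) / 0.000152588 = 30174.085 LSBs.
So the output code is 30174.
In binary (0b-prefixed): 0b111010111011110.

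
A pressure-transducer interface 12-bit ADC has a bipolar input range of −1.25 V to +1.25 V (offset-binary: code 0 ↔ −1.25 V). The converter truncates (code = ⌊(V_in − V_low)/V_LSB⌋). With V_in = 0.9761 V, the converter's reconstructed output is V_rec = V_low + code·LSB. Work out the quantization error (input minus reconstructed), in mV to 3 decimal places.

0.148 mV

LSB = 2.5/2^12 = 0.610 mV.
Scaled input = 3647.2422 LSBs, so code = 3647.
Code 3647 maps back to (−1.25) + 3647×0.000610352 V = 0.97595215 V.
Difference: 0.000147852 V → 0.148 mV.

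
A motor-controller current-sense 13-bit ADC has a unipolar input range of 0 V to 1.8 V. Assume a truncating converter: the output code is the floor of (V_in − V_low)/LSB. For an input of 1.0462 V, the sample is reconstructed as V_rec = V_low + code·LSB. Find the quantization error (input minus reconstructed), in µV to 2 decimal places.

Step size: 1.8 V ÷ 2^13 = 219.73 µV.
(V_in − V_low)/LSB = (1.0462 − 0)/0.000219727 = 4761.3724 → code 4761 (floor).
Code 4761 maps back to 0 + 4761×0.000219727 V = 1.0461182 V.
Error = 1.0462 − 1.0461182 = 8.18359e-05 V = 81.84 µV.

81.84 µV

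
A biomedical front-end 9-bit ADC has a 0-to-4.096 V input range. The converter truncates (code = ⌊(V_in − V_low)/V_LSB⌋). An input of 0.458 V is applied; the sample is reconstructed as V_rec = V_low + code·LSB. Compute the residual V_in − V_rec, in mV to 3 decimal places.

One LSB is 4.096 V / 512 = 8.000 mV.
(0.458 − 0)/0.008 = 57.2500; ⌊·⌋ gives code 57.
Reconstructed: 0.456 V.
Difference: 0.002 V → 2.000 mV.

2.000 mV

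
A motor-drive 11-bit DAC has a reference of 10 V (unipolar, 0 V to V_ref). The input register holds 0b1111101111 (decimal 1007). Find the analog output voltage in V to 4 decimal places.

4.9170 V

LSB = 10 V / 2^11 = 4.883 mV.
Code 0b1111101111 = 1007 decimal.
V_out = 0 + 1007 × 0.00488281 V = 4.91699 V.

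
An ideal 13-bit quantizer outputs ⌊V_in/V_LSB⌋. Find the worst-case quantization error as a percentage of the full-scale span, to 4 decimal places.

Truncating → worst-case error = 1 LSB = V_FS/2^13, so 100/8192 = 0.012207 % of full scale.

0.0122 %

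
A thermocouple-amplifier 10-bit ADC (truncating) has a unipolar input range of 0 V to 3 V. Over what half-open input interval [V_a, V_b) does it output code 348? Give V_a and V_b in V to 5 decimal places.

LSB = 3/2^10 = 2.930 mV.
V_a = V_low + 348·LSB = 1.01953 V; V_b = V_low + 349·LSB = 1.02246 V.

[1.01953 V, 1.02246 V)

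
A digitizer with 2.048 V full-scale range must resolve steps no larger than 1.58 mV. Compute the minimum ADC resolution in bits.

Number of steps required ≥ 2.048 V / 1.58 mV = 1296.20.
Need 2^N ≥ 1296.20; 2^10 = 1024, 2^11 = 2048.
Minimum N = 11.

11 bits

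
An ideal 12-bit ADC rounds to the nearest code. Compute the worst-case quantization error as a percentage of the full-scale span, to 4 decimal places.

0.0122 %

Rounding → worst-case error = ½ LSB = V_FS/2^13, so 100/8192 = 0.012207 % of full scale.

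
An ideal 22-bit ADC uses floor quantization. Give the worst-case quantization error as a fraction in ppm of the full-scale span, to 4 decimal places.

0.2384 ppm

Truncating → worst-case error = 1 LSB = V_FS/2^22, so 1e+06/4194304 = 0.238419 ppm of full scale.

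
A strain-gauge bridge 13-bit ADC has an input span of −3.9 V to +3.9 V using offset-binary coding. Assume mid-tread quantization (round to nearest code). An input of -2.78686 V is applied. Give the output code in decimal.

code 1169

With 8192 levels over 7.8 V, one step is 0.952 mV.
(-2.78686 − (−3.9)) / 0.000952148 = 1169.082 LSBs.
So the output code is 1169.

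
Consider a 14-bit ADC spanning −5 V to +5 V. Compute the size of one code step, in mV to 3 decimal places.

0.610 mV

Full-scale span = 10 V.
LSB = 10 / 2^14 = 10 / 16384 = 0.000610352 V = 0.610 mV.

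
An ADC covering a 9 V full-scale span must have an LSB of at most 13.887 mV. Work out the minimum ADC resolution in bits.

10 bits

Number of steps required ≥ 9 V / 13.887 mV = 648.09.
Need 2^N ≥ 648.09; 2^9 = 512, 2^10 = 1024.
Minimum N = 10.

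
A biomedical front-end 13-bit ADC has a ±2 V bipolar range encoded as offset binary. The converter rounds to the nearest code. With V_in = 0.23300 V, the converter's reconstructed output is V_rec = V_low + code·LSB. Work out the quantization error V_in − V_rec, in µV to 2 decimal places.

89.84 µV

One LSB is 4 V / 8192 = 488.28 µV.
(0.23300 − (−2))/0.000488281 = 4573.1840; round gives code 4573.
V_rec = (−2) + 4573·0.000488281 = 0.23291016 V.
Error = 0.23300 − 0.23291016 = 8.98437e-05 V = 89.84 µV.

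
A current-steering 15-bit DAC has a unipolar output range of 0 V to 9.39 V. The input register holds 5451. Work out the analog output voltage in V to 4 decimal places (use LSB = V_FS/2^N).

LSB = 9.39 V / 2^15 = 286.56 µV.
V_out = 0 + 5451 × 0.00028656 V = 1.56204 V.

1.5620 V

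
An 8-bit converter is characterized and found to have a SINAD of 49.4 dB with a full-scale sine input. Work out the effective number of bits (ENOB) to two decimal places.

ENOB = (SINAD − 1.76) / 6.02 = (49.4 − 1.76)/6.02 = 7.914.

7.91 bits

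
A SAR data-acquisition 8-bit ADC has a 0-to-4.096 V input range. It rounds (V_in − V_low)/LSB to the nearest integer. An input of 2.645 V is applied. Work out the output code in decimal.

LSB = 4.096 V / 256 = 16.000 mV.
Input sits at 165.312 steps above V_low.
Round → code 165.

code 165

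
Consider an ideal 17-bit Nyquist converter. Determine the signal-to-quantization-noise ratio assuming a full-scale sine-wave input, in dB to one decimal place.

SNR ≈ 6.02·N + 1.76 dB = 6.02·17 + 1.76 = 104.10 dB.

104.1 dB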